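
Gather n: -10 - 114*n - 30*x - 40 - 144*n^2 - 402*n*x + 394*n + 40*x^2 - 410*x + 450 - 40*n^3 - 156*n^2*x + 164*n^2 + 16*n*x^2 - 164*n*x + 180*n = -40*n^3 + n^2*(20 - 156*x) + n*(16*x^2 - 566*x + 460) + 40*x^2 - 440*x + 400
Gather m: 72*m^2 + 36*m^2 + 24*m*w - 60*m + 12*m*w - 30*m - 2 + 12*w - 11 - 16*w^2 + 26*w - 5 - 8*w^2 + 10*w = 108*m^2 + m*(36*w - 90) - 24*w^2 + 48*w - 18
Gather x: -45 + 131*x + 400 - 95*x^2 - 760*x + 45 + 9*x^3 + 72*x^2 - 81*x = 9*x^3 - 23*x^2 - 710*x + 400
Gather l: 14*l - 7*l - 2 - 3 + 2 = 7*l - 3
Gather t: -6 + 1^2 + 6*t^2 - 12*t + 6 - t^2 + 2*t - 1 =5*t^2 - 10*t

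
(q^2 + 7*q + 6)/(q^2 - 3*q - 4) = (q + 6)/(q - 4)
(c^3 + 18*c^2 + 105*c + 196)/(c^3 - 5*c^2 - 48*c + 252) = (c^2 + 11*c + 28)/(c^2 - 12*c + 36)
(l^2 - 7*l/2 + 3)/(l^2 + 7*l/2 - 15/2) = (l - 2)/(l + 5)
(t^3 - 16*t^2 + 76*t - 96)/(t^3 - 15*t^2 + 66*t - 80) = (t - 6)/(t - 5)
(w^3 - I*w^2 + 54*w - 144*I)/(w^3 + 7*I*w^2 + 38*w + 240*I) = (w - 3*I)/(w + 5*I)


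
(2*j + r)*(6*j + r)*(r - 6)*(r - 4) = 12*j^2*r^2 - 120*j^2*r + 288*j^2 + 8*j*r^3 - 80*j*r^2 + 192*j*r + r^4 - 10*r^3 + 24*r^2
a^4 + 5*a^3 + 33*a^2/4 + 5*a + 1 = (a + 1/2)^2*(a + 2)^2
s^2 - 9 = (s - 3)*(s + 3)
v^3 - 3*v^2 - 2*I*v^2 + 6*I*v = v*(v - 3)*(v - 2*I)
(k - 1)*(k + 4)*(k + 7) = k^3 + 10*k^2 + 17*k - 28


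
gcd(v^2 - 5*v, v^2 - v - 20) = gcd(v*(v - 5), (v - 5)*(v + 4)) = v - 5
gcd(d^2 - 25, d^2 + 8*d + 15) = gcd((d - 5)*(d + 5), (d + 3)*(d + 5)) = d + 5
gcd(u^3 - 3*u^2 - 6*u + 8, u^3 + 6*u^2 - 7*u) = u - 1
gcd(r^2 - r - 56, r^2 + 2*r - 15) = 1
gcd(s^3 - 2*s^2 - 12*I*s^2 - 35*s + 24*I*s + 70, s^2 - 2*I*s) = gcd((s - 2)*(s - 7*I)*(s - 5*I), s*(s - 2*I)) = 1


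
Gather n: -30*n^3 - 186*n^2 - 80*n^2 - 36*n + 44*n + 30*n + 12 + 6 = -30*n^3 - 266*n^2 + 38*n + 18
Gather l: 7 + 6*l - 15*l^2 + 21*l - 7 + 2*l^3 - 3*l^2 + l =2*l^3 - 18*l^2 + 28*l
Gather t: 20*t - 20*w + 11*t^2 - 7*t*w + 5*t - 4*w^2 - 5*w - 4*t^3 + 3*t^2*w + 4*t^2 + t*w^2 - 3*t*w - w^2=-4*t^3 + t^2*(3*w + 15) + t*(w^2 - 10*w + 25) - 5*w^2 - 25*w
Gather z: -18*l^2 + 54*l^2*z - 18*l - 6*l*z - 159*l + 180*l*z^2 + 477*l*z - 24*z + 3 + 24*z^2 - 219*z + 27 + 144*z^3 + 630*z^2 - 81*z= -18*l^2 - 177*l + 144*z^3 + z^2*(180*l + 654) + z*(54*l^2 + 471*l - 324) + 30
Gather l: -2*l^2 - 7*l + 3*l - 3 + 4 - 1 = -2*l^2 - 4*l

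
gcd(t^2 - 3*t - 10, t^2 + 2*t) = t + 2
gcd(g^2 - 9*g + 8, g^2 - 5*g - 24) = g - 8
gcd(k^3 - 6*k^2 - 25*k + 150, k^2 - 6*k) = k - 6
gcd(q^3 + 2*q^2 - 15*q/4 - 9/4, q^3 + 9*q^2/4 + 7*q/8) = q + 1/2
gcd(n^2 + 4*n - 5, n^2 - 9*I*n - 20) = 1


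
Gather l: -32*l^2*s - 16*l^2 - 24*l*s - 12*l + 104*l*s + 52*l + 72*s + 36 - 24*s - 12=l^2*(-32*s - 16) + l*(80*s + 40) + 48*s + 24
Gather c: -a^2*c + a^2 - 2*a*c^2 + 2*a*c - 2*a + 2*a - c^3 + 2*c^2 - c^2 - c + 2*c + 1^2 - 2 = a^2 - c^3 + c^2*(1 - 2*a) + c*(-a^2 + 2*a + 1) - 1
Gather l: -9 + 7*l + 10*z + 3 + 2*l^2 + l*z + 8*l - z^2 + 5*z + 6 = 2*l^2 + l*(z + 15) - z^2 + 15*z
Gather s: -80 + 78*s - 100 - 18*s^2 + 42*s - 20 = -18*s^2 + 120*s - 200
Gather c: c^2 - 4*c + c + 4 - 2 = c^2 - 3*c + 2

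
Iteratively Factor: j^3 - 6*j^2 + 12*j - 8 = (j - 2)*(j^2 - 4*j + 4) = (j - 2)^2*(j - 2)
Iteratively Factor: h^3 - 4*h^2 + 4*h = (h - 2)*(h^2 - 2*h) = (h - 2)^2*(h)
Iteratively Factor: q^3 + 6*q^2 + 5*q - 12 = (q + 3)*(q^2 + 3*q - 4) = (q - 1)*(q + 3)*(q + 4)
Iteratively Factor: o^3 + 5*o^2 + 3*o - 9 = (o + 3)*(o^2 + 2*o - 3) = (o + 3)^2*(o - 1)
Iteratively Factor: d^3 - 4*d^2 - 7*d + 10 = (d - 5)*(d^2 + d - 2) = (d - 5)*(d - 1)*(d + 2)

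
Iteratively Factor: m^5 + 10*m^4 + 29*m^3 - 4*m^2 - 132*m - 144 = (m + 3)*(m^4 + 7*m^3 + 8*m^2 - 28*m - 48) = (m + 2)*(m + 3)*(m^3 + 5*m^2 - 2*m - 24) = (m - 2)*(m + 2)*(m + 3)*(m^2 + 7*m + 12) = (m - 2)*(m + 2)*(m + 3)^2*(m + 4)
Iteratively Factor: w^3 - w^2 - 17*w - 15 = (w + 1)*(w^2 - 2*w - 15) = (w - 5)*(w + 1)*(w + 3)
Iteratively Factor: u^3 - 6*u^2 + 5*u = (u - 5)*(u^2 - u) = u*(u - 5)*(u - 1)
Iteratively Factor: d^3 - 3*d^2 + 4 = (d - 2)*(d^2 - d - 2) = (d - 2)*(d + 1)*(d - 2)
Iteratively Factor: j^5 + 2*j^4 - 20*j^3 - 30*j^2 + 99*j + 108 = (j + 3)*(j^4 - j^3 - 17*j^2 + 21*j + 36) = (j + 1)*(j + 3)*(j^3 - 2*j^2 - 15*j + 36) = (j - 3)*(j + 1)*(j + 3)*(j^2 + j - 12) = (j - 3)*(j + 1)*(j + 3)*(j + 4)*(j - 3)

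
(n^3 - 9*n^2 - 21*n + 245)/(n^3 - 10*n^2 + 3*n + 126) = (n^2 - 2*n - 35)/(n^2 - 3*n - 18)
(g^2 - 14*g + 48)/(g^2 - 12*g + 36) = (g - 8)/(g - 6)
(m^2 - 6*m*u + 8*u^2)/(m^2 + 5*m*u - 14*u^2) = (m - 4*u)/(m + 7*u)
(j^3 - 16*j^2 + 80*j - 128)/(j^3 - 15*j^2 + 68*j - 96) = (j - 4)/(j - 3)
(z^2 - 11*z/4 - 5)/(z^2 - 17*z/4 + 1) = (4*z + 5)/(4*z - 1)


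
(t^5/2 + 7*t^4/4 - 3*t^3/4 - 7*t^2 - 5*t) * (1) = t^5/2 + 7*t^4/4 - 3*t^3/4 - 7*t^2 - 5*t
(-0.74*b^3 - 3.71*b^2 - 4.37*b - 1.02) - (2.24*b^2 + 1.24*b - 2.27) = -0.74*b^3 - 5.95*b^2 - 5.61*b + 1.25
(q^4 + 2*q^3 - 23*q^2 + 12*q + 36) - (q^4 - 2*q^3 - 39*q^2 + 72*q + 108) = 4*q^3 + 16*q^2 - 60*q - 72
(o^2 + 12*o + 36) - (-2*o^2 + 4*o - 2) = 3*o^2 + 8*o + 38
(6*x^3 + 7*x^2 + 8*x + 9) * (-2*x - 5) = -12*x^4 - 44*x^3 - 51*x^2 - 58*x - 45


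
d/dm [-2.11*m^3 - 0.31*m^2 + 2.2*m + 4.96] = -6.33*m^2 - 0.62*m + 2.2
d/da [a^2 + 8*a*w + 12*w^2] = 2*a + 8*w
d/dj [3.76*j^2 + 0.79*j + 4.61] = 7.52*j + 0.79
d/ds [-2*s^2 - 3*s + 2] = -4*s - 3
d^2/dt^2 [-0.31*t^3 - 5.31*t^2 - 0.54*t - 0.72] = -1.86*t - 10.62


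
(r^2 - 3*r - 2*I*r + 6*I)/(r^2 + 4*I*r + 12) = (r - 3)/(r + 6*I)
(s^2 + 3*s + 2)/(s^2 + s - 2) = (s + 1)/(s - 1)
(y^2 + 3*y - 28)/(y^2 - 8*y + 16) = (y + 7)/(y - 4)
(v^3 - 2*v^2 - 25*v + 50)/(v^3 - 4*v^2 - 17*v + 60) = (v^2 + 3*v - 10)/(v^2 + v - 12)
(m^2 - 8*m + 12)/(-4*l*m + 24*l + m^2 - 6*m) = (2 - m)/(4*l - m)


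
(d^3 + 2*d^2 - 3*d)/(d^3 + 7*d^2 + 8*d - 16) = d*(d + 3)/(d^2 + 8*d + 16)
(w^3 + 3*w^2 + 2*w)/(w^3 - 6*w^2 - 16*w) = (w + 1)/(w - 8)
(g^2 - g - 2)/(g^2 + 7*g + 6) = (g - 2)/(g + 6)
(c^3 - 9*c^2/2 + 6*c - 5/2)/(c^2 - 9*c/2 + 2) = (2*c^3 - 9*c^2 + 12*c - 5)/(2*c^2 - 9*c + 4)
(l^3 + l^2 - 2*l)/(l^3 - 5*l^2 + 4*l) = (l + 2)/(l - 4)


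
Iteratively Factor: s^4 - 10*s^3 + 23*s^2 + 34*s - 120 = (s - 4)*(s^3 - 6*s^2 - s + 30) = (s - 5)*(s - 4)*(s^2 - s - 6) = (s - 5)*(s - 4)*(s - 3)*(s + 2)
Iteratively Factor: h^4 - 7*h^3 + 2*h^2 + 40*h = (h - 4)*(h^3 - 3*h^2 - 10*h) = h*(h - 4)*(h^2 - 3*h - 10) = h*(h - 4)*(h + 2)*(h - 5)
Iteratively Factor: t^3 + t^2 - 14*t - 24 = (t + 3)*(t^2 - 2*t - 8) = (t + 2)*(t + 3)*(t - 4)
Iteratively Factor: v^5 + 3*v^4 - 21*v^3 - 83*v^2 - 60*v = (v)*(v^4 + 3*v^3 - 21*v^2 - 83*v - 60) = v*(v + 3)*(v^3 - 21*v - 20) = v*(v + 3)*(v + 4)*(v^2 - 4*v - 5) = v*(v - 5)*(v + 3)*(v + 4)*(v + 1)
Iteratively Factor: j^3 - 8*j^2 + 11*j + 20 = (j - 4)*(j^2 - 4*j - 5) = (j - 5)*(j - 4)*(j + 1)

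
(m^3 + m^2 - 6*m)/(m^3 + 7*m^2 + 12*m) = (m - 2)/(m + 4)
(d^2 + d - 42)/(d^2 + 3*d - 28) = (d - 6)/(d - 4)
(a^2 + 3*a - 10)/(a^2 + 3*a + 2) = (a^2 + 3*a - 10)/(a^2 + 3*a + 2)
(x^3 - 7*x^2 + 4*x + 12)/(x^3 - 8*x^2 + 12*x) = (x + 1)/x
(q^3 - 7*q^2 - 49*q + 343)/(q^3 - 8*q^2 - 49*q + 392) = (q - 7)/(q - 8)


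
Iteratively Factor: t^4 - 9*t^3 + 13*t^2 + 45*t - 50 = (t - 5)*(t^3 - 4*t^2 - 7*t + 10) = (t - 5)^2*(t^2 + t - 2) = (t - 5)^2*(t + 2)*(t - 1)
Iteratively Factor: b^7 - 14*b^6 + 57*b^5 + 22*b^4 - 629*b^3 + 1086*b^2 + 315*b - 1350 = (b - 3)*(b^6 - 11*b^5 + 24*b^4 + 94*b^3 - 347*b^2 + 45*b + 450) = (b - 5)*(b - 3)*(b^5 - 6*b^4 - 6*b^3 + 64*b^2 - 27*b - 90) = (b - 5)*(b - 3)*(b + 3)*(b^4 - 9*b^3 + 21*b^2 + b - 30) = (b - 5)*(b - 3)*(b + 1)*(b + 3)*(b^3 - 10*b^2 + 31*b - 30) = (b - 5)*(b - 3)^2*(b + 1)*(b + 3)*(b^2 - 7*b + 10) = (b - 5)*(b - 3)^2*(b - 2)*(b + 1)*(b + 3)*(b - 5)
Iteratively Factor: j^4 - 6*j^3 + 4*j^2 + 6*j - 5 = (j - 5)*(j^3 - j^2 - j + 1) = (j - 5)*(j + 1)*(j^2 - 2*j + 1) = (j - 5)*(j - 1)*(j + 1)*(j - 1)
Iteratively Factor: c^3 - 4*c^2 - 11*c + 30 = (c - 5)*(c^2 + c - 6) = (c - 5)*(c + 3)*(c - 2)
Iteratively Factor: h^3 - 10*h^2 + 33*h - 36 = (h - 3)*(h^2 - 7*h + 12) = (h - 3)^2*(h - 4)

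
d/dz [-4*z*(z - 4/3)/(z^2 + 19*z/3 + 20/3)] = 4*(-69*z^2 - 120*z + 80)/(9*z^4 + 114*z^3 + 481*z^2 + 760*z + 400)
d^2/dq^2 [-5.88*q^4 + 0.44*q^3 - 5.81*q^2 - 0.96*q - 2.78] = -70.56*q^2 + 2.64*q - 11.62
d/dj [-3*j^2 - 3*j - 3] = -6*j - 3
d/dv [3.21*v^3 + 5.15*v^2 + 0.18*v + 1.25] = 9.63*v^2 + 10.3*v + 0.18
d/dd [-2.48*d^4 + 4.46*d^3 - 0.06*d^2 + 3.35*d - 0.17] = -9.92*d^3 + 13.38*d^2 - 0.12*d + 3.35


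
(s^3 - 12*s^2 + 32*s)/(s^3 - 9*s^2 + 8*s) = (s - 4)/(s - 1)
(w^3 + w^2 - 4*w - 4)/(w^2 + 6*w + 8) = (w^2 - w - 2)/(w + 4)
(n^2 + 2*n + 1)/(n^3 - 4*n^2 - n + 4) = (n + 1)/(n^2 - 5*n + 4)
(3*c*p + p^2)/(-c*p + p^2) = (3*c + p)/(-c + p)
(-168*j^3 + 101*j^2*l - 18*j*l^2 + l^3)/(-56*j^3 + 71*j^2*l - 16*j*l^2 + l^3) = (3*j - l)/(j - l)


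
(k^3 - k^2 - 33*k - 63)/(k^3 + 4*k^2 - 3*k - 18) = (k - 7)/(k - 2)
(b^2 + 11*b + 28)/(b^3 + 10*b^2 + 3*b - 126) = (b + 4)/(b^2 + 3*b - 18)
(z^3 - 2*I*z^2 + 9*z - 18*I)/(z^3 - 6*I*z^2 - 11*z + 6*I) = (z + 3*I)/(z - I)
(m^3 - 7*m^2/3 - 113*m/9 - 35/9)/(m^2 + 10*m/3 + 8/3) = (9*m^3 - 21*m^2 - 113*m - 35)/(3*(3*m^2 + 10*m + 8))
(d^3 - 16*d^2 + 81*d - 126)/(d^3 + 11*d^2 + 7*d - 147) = (d^2 - 13*d + 42)/(d^2 + 14*d + 49)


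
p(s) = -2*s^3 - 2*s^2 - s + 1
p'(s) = -6*s^2 - 4*s - 1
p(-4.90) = 193.18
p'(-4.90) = -125.46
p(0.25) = 0.59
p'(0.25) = -2.38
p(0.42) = 0.08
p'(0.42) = -3.74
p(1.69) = -16.06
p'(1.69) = -24.90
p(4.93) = -292.19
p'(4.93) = -166.55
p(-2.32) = 17.53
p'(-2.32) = -24.01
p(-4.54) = 151.47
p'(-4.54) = -106.51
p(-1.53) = 5.01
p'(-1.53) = -8.93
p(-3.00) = 40.00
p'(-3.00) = -43.00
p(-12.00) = 3181.00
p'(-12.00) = -817.00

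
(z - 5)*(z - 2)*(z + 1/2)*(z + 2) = z^4 - 9*z^3/2 - 13*z^2/2 + 18*z + 10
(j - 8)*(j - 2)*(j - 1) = j^3 - 11*j^2 + 26*j - 16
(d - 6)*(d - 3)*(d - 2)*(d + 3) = d^4 - 8*d^3 + 3*d^2 + 72*d - 108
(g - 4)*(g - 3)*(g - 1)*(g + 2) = g^4 - 6*g^3 + 3*g^2 + 26*g - 24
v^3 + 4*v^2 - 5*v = v*(v - 1)*(v + 5)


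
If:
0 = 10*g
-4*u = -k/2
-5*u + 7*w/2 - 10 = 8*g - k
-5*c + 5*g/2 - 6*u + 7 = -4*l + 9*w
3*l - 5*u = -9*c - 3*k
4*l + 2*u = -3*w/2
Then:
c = -11801/2837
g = 0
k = 49968/2837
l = -4155/2837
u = 6246/2837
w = 2752/2837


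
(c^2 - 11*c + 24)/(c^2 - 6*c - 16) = (c - 3)/(c + 2)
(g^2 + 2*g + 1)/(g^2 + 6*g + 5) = (g + 1)/(g + 5)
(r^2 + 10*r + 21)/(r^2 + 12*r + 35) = (r + 3)/(r + 5)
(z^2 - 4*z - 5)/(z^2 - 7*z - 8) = (z - 5)/(z - 8)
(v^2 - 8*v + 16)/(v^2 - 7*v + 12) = (v - 4)/(v - 3)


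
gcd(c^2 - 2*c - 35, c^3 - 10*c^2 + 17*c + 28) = c - 7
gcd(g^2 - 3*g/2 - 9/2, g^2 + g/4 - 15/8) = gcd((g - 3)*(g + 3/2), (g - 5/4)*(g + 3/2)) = g + 3/2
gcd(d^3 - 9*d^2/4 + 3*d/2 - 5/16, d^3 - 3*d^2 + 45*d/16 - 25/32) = d^2 - 7*d/4 + 5/8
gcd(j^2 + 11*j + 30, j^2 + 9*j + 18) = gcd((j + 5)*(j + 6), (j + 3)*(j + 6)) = j + 6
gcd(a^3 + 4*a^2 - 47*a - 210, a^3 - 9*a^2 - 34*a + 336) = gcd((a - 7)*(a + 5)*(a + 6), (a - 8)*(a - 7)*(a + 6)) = a^2 - a - 42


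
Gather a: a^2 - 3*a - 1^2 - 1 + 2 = a^2 - 3*a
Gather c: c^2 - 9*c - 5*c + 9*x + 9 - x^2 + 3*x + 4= c^2 - 14*c - x^2 + 12*x + 13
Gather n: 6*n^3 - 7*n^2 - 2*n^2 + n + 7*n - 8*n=6*n^3 - 9*n^2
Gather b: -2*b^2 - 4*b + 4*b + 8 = 8 - 2*b^2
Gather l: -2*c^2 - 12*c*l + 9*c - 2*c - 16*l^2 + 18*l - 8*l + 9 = -2*c^2 + 7*c - 16*l^2 + l*(10 - 12*c) + 9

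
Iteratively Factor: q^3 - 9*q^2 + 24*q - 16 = (q - 1)*(q^2 - 8*q + 16) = (q - 4)*(q - 1)*(q - 4)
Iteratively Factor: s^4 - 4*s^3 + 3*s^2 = (s - 1)*(s^3 - 3*s^2) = (s - 3)*(s - 1)*(s^2) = s*(s - 3)*(s - 1)*(s)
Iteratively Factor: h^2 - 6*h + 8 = (h - 4)*(h - 2)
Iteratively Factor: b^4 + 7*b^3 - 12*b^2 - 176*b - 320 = (b + 4)*(b^3 + 3*b^2 - 24*b - 80) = (b - 5)*(b + 4)*(b^2 + 8*b + 16) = (b - 5)*(b + 4)^2*(b + 4)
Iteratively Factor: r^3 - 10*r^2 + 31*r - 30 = (r - 3)*(r^2 - 7*r + 10) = (r - 3)*(r - 2)*(r - 5)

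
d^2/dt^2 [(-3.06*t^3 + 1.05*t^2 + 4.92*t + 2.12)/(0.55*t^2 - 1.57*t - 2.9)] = (-8.88178419700125e-16*t^5 + 7.105427357601e-15*t^4 - 20.056638*t^3 - 69.69678*t^2 - 118.30692*t - 9.92654399999999)/(0.166375*t^6 - 1.424775*t^5 + 1.435335*t^4 + 11.155007*t^3 - 7.56813*t^2 - 39.6111*t - 24.389)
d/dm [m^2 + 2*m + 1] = 2*m + 2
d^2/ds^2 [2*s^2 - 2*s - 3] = 4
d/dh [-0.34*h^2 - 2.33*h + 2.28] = -0.68*h - 2.33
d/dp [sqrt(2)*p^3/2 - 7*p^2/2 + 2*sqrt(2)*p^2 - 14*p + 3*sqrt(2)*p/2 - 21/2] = 3*sqrt(2)*p^2/2 - 7*p + 4*sqrt(2)*p - 14 + 3*sqrt(2)/2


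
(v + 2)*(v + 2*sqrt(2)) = v^2 + 2*v + 2*sqrt(2)*v + 4*sqrt(2)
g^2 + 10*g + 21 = (g + 3)*(g + 7)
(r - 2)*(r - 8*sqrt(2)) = r^2 - 8*sqrt(2)*r - 2*r + 16*sqrt(2)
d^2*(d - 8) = d^3 - 8*d^2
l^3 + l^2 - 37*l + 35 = (l - 5)*(l - 1)*(l + 7)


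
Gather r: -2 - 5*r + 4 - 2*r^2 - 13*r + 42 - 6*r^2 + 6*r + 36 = -8*r^2 - 12*r + 80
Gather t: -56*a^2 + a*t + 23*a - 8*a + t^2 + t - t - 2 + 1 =-56*a^2 + a*t + 15*a + t^2 - 1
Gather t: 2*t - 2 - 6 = 2*t - 8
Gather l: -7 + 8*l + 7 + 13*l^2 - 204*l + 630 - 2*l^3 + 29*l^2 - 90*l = -2*l^3 + 42*l^2 - 286*l + 630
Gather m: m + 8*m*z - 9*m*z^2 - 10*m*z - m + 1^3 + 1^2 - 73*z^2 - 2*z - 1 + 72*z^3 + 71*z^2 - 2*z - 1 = m*(-9*z^2 - 2*z) + 72*z^3 - 2*z^2 - 4*z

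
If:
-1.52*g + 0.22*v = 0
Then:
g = 0.144736842105263*v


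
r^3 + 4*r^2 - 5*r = r*(r - 1)*(r + 5)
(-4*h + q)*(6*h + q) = -24*h^2 + 2*h*q + q^2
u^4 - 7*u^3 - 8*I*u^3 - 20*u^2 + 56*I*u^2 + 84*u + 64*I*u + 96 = (u - 8)*(u + 1)*(u - 6*I)*(u - 2*I)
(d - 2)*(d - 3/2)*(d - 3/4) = d^3 - 17*d^2/4 + 45*d/8 - 9/4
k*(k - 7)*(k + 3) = k^3 - 4*k^2 - 21*k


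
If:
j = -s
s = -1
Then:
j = 1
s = -1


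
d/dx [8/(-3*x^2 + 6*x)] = 16*(x - 1)/(3*x^2*(x - 2)^2)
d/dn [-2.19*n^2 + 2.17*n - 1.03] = 2.17 - 4.38*n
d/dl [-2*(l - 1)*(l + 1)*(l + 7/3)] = -6*l^2 - 28*l/3 + 2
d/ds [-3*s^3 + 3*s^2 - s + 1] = -9*s^2 + 6*s - 1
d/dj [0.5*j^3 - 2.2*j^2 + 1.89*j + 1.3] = 1.5*j^2 - 4.4*j + 1.89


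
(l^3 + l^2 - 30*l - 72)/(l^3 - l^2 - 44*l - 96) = (l - 6)/(l - 8)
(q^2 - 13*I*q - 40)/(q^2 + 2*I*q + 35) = (q - 8*I)/(q + 7*I)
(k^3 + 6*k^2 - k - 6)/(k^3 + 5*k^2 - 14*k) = (k^3 + 6*k^2 - k - 6)/(k*(k^2 + 5*k - 14))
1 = 1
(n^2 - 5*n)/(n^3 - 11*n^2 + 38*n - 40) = n/(n^2 - 6*n + 8)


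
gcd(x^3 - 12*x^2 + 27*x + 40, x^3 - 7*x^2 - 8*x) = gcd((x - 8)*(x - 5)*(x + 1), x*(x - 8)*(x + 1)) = x^2 - 7*x - 8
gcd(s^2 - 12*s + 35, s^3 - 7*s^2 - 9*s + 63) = s - 7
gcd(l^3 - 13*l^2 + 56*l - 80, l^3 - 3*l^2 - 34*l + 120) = l^2 - 9*l + 20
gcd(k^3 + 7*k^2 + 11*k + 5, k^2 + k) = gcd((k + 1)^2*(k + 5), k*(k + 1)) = k + 1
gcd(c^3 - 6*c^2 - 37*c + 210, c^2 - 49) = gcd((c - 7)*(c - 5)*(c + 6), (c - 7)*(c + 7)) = c - 7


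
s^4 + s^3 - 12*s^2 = s^2*(s - 3)*(s + 4)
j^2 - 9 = (j - 3)*(j + 3)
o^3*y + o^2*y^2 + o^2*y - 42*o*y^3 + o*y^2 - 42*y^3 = (o - 6*y)*(o + 7*y)*(o*y + y)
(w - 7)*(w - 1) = w^2 - 8*w + 7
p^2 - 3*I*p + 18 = (p - 6*I)*(p + 3*I)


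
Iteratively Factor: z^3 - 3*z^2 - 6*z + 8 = (z - 4)*(z^2 + z - 2) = (z - 4)*(z + 2)*(z - 1)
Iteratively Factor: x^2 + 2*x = (x)*(x + 2)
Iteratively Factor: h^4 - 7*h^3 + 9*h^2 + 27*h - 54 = (h - 3)*(h^3 - 4*h^2 - 3*h + 18) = (h - 3)^2*(h^2 - h - 6) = (h - 3)^3*(h + 2)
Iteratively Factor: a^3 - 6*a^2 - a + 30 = (a - 3)*(a^2 - 3*a - 10) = (a - 5)*(a - 3)*(a + 2)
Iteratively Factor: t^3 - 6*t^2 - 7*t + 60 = (t - 4)*(t^2 - 2*t - 15) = (t - 4)*(t + 3)*(t - 5)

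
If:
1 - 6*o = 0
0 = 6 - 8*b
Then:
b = 3/4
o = 1/6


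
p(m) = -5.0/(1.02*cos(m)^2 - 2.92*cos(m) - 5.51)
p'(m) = -5.0*(2.04*sin(m)*cos(m) - 2.92*sin(m))/(1.02*cos(m)^2 - 2.92*cos(m) - 5.51)^2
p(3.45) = 2.78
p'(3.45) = -2.27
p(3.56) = 2.51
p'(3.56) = -2.45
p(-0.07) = 0.67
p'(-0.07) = -0.01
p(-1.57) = 0.91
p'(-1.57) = -0.48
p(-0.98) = 0.73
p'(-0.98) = -0.16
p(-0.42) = 0.68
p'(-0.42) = -0.04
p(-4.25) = 1.25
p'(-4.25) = 1.07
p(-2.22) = 1.48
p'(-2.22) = -1.45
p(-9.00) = 2.50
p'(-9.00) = -2.46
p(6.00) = 0.68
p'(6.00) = -0.02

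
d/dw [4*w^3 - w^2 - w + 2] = 12*w^2 - 2*w - 1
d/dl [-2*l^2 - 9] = -4*l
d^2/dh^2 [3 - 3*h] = 0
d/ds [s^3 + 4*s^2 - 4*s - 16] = 3*s^2 + 8*s - 4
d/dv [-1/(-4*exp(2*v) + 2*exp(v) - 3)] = (2 - 8*exp(v))*exp(v)/(4*exp(2*v) - 2*exp(v) + 3)^2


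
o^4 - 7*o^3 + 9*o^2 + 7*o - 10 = (o - 5)*(o - 2)*(o - 1)*(o + 1)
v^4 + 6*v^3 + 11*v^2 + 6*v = v*(v + 1)*(v + 2)*(v + 3)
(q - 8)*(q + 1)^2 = q^3 - 6*q^2 - 15*q - 8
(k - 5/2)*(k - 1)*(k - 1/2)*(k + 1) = k^4 - 3*k^3 + k^2/4 + 3*k - 5/4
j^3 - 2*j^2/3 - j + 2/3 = (j - 1)*(j - 2/3)*(j + 1)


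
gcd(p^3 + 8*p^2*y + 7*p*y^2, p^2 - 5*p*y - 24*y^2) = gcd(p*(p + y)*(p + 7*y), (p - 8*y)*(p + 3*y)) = 1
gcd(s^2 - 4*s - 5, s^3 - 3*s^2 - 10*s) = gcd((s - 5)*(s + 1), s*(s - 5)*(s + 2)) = s - 5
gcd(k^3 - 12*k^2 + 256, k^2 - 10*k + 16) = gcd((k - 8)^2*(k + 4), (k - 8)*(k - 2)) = k - 8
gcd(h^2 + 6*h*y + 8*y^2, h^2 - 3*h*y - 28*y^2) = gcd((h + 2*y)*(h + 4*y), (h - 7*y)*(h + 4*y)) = h + 4*y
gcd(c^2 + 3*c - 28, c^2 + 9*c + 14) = c + 7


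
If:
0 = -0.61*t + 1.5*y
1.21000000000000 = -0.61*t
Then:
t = -1.98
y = -0.81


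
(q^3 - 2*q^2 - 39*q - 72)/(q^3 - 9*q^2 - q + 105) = (q^2 - 5*q - 24)/(q^2 - 12*q + 35)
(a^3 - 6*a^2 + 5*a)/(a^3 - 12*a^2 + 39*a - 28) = a*(a - 5)/(a^2 - 11*a + 28)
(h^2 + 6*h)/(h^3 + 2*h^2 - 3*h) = (h + 6)/(h^2 + 2*h - 3)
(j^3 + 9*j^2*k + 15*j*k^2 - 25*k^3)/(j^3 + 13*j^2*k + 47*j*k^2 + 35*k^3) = (j^2 + 4*j*k - 5*k^2)/(j^2 + 8*j*k + 7*k^2)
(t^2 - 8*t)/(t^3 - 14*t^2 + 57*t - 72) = t/(t^2 - 6*t + 9)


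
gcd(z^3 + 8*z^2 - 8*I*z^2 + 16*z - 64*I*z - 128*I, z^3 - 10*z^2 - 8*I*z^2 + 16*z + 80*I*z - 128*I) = z - 8*I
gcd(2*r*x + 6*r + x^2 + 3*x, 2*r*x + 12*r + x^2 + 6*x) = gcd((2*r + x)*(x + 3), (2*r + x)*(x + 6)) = 2*r + x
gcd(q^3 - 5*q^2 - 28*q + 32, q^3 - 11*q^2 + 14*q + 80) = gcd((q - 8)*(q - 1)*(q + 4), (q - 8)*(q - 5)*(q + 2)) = q - 8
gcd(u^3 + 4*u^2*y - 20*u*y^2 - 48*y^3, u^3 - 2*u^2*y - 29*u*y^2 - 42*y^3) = u + 2*y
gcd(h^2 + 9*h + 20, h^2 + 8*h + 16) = h + 4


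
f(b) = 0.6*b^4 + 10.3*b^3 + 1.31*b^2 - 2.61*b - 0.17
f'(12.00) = 8625.63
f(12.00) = 30397.15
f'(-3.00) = 202.83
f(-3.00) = -210.05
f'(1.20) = 49.18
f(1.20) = 17.63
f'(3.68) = 545.10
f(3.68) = 631.31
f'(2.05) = 153.29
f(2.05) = 99.32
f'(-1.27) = 38.99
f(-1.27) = -14.28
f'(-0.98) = 22.24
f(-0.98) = -5.49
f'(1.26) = 54.55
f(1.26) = 20.74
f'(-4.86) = 439.00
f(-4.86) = -804.16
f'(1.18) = 47.45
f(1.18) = 16.66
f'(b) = 2.4*b^3 + 30.9*b^2 + 2.62*b - 2.61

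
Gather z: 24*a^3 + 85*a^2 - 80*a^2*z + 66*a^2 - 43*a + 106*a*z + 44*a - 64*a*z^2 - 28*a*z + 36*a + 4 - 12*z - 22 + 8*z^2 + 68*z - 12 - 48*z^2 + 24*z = 24*a^3 + 151*a^2 + 37*a + z^2*(-64*a - 40) + z*(-80*a^2 + 78*a + 80) - 30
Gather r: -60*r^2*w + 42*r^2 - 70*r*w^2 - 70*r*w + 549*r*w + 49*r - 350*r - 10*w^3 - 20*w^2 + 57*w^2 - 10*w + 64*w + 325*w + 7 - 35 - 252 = r^2*(42 - 60*w) + r*(-70*w^2 + 479*w - 301) - 10*w^3 + 37*w^2 + 379*w - 280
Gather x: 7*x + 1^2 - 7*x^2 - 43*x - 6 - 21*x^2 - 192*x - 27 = -28*x^2 - 228*x - 32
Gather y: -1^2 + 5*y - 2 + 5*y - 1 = 10*y - 4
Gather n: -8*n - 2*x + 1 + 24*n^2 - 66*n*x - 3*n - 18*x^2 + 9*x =24*n^2 + n*(-66*x - 11) - 18*x^2 + 7*x + 1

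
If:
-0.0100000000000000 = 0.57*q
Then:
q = -0.02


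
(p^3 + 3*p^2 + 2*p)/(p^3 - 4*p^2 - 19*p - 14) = p/(p - 7)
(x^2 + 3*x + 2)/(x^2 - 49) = (x^2 + 3*x + 2)/(x^2 - 49)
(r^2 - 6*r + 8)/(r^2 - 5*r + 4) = (r - 2)/(r - 1)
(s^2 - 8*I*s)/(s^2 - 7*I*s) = (s - 8*I)/(s - 7*I)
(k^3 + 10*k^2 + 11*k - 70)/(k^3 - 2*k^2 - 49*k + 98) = (k + 5)/(k - 7)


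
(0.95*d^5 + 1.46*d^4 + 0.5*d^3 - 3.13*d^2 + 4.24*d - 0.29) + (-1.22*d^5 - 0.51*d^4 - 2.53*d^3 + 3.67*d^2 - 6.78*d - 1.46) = -0.27*d^5 + 0.95*d^4 - 2.03*d^3 + 0.54*d^2 - 2.54*d - 1.75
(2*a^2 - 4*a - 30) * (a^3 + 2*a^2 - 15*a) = 2*a^5 - 68*a^3 + 450*a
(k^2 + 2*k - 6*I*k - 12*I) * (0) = 0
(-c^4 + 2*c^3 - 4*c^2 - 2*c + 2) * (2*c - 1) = -2*c^5 + 5*c^4 - 10*c^3 + 6*c - 2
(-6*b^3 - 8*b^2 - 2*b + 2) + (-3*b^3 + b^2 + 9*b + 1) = -9*b^3 - 7*b^2 + 7*b + 3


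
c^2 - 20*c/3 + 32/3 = (c - 4)*(c - 8/3)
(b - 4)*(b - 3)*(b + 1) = b^3 - 6*b^2 + 5*b + 12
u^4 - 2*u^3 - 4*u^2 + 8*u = u*(u - 2)^2*(u + 2)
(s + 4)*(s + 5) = s^2 + 9*s + 20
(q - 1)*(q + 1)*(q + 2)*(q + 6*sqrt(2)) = q^4 + 2*q^3 + 6*sqrt(2)*q^3 - q^2 + 12*sqrt(2)*q^2 - 6*sqrt(2)*q - 2*q - 12*sqrt(2)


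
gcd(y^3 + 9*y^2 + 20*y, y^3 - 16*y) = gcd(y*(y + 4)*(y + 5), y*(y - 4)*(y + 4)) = y^2 + 4*y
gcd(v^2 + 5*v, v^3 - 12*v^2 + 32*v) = v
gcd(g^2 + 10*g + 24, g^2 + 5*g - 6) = g + 6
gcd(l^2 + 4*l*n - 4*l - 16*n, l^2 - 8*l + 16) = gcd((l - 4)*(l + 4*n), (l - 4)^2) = l - 4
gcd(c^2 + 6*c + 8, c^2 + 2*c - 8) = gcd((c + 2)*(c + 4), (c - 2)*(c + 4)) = c + 4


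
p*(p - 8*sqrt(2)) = p^2 - 8*sqrt(2)*p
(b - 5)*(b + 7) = b^2 + 2*b - 35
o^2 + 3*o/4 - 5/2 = (o - 5/4)*(o + 2)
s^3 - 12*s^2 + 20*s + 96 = (s - 8)*(s - 6)*(s + 2)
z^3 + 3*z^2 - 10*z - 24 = (z - 3)*(z + 2)*(z + 4)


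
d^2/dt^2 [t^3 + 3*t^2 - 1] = 6*t + 6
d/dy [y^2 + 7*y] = 2*y + 7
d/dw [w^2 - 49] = 2*w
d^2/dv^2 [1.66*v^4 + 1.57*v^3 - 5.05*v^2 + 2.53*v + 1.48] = 19.92*v^2 + 9.42*v - 10.1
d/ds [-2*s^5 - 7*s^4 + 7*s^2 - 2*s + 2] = -10*s^4 - 28*s^3 + 14*s - 2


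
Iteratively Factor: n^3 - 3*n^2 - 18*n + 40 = (n + 4)*(n^2 - 7*n + 10) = (n - 5)*(n + 4)*(n - 2)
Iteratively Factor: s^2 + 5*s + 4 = (s + 4)*(s + 1)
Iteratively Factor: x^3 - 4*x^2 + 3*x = (x - 1)*(x^2 - 3*x) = (x - 3)*(x - 1)*(x)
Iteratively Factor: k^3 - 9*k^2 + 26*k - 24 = (k - 3)*(k^2 - 6*k + 8) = (k - 3)*(k - 2)*(k - 4)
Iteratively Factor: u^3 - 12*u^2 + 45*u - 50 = (u - 2)*(u^2 - 10*u + 25) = (u - 5)*(u - 2)*(u - 5)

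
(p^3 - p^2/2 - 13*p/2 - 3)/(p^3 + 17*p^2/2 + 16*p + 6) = (p - 3)/(p + 6)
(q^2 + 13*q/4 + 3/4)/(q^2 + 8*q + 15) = (q + 1/4)/(q + 5)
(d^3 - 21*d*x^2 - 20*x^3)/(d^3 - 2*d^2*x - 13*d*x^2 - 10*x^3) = (d + 4*x)/(d + 2*x)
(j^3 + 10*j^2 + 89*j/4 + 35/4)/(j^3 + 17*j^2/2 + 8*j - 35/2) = (j + 1/2)/(j - 1)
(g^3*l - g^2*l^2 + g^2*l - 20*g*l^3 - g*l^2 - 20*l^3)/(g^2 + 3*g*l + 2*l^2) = l*(g^3 - g^2*l + g^2 - 20*g*l^2 - g*l - 20*l^2)/(g^2 + 3*g*l + 2*l^2)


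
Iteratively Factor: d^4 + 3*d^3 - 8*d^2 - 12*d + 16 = (d + 4)*(d^3 - d^2 - 4*d + 4) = (d + 2)*(d + 4)*(d^2 - 3*d + 2) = (d - 2)*(d + 2)*(d + 4)*(d - 1)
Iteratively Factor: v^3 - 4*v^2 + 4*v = (v - 2)*(v^2 - 2*v) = (v - 2)^2*(v)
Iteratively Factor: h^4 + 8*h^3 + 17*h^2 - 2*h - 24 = (h + 4)*(h^3 + 4*h^2 + h - 6) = (h - 1)*(h + 4)*(h^2 + 5*h + 6) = (h - 1)*(h + 2)*(h + 4)*(h + 3)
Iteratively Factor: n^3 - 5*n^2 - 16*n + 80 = (n - 5)*(n^2 - 16) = (n - 5)*(n - 4)*(n + 4)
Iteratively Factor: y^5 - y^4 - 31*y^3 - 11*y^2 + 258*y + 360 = (y + 3)*(y^4 - 4*y^3 - 19*y^2 + 46*y + 120) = (y + 2)*(y + 3)*(y^3 - 6*y^2 - 7*y + 60) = (y - 5)*(y + 2)*(y + 3)*(y^2 - y - 12) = (y - 5)*(y - 4)*(y + 2)*(y + 3)*(y + 3)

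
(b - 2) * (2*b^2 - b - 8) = 2*b^3 - 5*b^2 - 6*b + 16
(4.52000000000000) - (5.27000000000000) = -0.750000000000000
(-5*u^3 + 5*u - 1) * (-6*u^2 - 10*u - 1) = 30*u^5 + 50*u^4 - 25*u^3 - 44*u^2 + 5*u + 1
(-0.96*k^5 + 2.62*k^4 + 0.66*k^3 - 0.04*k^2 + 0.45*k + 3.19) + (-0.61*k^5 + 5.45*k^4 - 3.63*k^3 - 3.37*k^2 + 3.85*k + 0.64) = -1.57*k^5 + 8.07*k^4 - 2.97*k^3 - 3.41*k^2 + 4.3*k + 3.83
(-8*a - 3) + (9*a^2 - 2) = 9*a^2 - 8*a - 5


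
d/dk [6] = 0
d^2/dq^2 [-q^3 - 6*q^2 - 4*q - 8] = -6*q - 12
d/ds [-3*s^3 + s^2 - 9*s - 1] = -9*s^2 + 2*s - 9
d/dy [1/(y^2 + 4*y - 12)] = 2*(-y - 2)/(y^2 + 4*y - 12)^2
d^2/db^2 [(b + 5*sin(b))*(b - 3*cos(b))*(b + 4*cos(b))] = -5*b^2*sin(b) - b^2*cos(b) - 4*b*sin(b) - 10*b*sin(2*b) + 20*b*cos(b) + 24*b*cos(2*b) + 6*b + 25*sin(b) + 24*sin(2*b) + 135*sin(3*b) + 2*cos(b) + 10*cos(2*b)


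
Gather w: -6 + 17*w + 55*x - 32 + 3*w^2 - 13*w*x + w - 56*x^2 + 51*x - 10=3*w^2 + w*(18 - 13*x) - 56*x^2 + 106*x - 48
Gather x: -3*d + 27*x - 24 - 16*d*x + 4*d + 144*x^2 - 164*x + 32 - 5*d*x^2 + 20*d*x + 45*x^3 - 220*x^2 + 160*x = d + 45*x^3 + x^2*(-5*d - 76) + x*(4*d + 23) + 8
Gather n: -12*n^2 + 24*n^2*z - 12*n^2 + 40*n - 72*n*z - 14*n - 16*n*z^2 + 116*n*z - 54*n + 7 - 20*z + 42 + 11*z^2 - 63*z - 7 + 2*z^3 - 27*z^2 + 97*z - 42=n^2*(24*z - 24) + n*(-16*z^2 + 44*z - 28) + 2*z^3 - 16*z^2 + 14*z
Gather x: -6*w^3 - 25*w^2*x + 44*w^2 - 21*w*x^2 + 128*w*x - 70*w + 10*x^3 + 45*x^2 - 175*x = -6*w^3 + 44*w^2 - 70*w + 10*x^3 + x^2*(45 - 21*w) + x*(-25*w^2 + 128*w - 175)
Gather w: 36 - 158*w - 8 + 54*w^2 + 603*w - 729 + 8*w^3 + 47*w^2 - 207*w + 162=8*w^3 + 101*w^2 + 238*w - 539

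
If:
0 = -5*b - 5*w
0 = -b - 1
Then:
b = -1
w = 1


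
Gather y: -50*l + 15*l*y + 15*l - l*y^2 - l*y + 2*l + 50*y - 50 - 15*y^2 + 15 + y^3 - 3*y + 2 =-33*l + y^3 + y^2*(-l - 15) + y*(14*l + 47) - 33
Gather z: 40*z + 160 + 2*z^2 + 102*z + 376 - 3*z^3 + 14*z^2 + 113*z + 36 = -3*z^3 + 16*z^2 + 255*z + 572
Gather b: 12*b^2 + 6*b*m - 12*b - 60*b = 12*b^2 + b*(6*m - 72)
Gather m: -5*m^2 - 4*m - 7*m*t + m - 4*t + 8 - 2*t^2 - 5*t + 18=-5*m^2 + m*(-7*t - 3) - 2*t^2 - 9*t + 26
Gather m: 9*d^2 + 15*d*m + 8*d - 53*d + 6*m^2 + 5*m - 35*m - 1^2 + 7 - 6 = 9*d^2 - 45*d + 6*m^2 + m*(15*d - 30)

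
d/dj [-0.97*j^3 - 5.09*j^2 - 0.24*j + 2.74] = -2.91*j^2 - 10.18*j - 0.24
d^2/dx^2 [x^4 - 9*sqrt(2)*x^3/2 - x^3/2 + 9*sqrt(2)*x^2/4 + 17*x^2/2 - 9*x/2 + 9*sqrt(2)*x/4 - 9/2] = 12*x^2 - 27*sqrt(2)*x - 3*x + 9*sqrt(2)/2 + 17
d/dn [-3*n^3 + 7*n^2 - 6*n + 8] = -9*n^2 + 14*n - 6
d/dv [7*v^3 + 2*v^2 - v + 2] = 21*v^2 + 4*v - 1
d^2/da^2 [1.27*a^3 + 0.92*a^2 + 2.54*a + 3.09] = 7.62*a + 1.84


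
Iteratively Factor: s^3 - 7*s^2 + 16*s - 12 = (s - 2)*(s^2 - 5*s + 6) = (s - 2)^2*(s - 3)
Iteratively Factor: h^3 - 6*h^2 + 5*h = (h)*(h^2 - 6*h + 5) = h*(h - 1)*(h - 5)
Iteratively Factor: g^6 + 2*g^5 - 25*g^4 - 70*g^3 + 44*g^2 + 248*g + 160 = (g + 2)*(g^5 - 25*g^3 - 20*g^2 + 84*g + 80) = (g - 2)*(g + 2)*(g^4 + 2*g^3 - 21*g^2 - 62*g - 40) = (g - 2)*(g + 1)*(g + 2)*(g^3 + g^2 - 22*g - 40) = (g - 5)*(g - 2)*(g + 1)*(g + 2)*(g^2 + 6*g + 8) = (g - 5)*(g - 2)*(g + 1)*(g + 2)^2*(g + 4)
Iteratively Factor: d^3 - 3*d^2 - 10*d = (d)*(d^2 - 3*d - 10) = d*(d + 2)*(d - 5)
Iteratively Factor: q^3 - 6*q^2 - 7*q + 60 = (q + 3)*(q^2 - 9*q + 20) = (q - 4)*(q + 3)*(q - 5)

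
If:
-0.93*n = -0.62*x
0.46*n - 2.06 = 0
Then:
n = 4.48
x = 6.72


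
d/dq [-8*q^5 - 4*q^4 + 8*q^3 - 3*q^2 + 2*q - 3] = -40*q^4 - 16*q^3 + 24*q^2 - 6*q + 2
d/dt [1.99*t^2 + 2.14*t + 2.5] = 3.98*t + 2.14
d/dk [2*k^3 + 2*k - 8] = 6*k^2 + 2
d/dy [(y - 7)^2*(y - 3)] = (y - 7)*(3*y - 13)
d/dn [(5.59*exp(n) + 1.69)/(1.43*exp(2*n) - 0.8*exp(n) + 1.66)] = (-7.9937*exp(2*n) - 4.8334*exp(n) + 10.6314)*exp(n)/(2.0449*exp(4*n) - 2.288*exp(3*n) + 5.3876*exp(2*n) - 2.656*exp(n) + 2.7556)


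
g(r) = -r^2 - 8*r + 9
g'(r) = -2*r - 8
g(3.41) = -29.91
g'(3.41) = -14.82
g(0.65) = 3.38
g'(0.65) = -9.30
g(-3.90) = 24.99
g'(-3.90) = -0.20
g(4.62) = -49.30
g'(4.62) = -17.24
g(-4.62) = 24.62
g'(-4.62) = 1.24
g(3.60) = -32.76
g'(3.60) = -15.20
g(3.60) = -32.76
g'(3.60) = -15.20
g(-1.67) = 19.57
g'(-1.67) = -4.66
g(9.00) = -144.00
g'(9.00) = -26.00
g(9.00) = -144.00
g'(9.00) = -26.00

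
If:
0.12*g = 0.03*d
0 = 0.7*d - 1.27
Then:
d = 1.81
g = 0.45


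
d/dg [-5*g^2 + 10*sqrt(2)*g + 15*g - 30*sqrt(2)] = -10*g + 10*sqrt(2) + 15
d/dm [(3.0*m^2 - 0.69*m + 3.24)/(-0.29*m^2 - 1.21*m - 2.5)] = (-3.8301*m^2 - 13.1208*m + 5.6454)/(0.0841*m^4 + 0.7018*m^3 + 2.9141*m^2 + 6.05*m + 6.25)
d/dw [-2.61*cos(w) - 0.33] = 2.61*sin(w)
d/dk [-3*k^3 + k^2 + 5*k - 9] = -9*k^2 + 2*k + 5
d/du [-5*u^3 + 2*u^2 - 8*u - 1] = -15*u^2 + 4*u - 8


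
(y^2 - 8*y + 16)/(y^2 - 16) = (y - 4)/(y + 4)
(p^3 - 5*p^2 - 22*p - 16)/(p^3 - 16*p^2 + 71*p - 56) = (p^2 + 3*p + 2)/(p^2 - 8*p + 7)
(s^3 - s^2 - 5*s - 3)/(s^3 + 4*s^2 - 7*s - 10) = (s^2 - 2*s - 3)/(s^2 + 3*s - 10)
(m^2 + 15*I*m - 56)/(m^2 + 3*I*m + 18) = (m^2 + 15*I*m - 56)/(m^2 + 3*I*m + 18)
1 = 1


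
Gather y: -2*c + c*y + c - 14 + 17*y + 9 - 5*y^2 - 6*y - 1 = -c - 5*y^2 + y*(c + 11) - 6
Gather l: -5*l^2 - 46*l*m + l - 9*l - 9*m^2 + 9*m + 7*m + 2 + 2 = -5*l^2 + l*(-46*m - 8) - 9*m^2 + 16*m + 4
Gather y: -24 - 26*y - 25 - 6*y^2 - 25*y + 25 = -6*y^2 - 51*y - 24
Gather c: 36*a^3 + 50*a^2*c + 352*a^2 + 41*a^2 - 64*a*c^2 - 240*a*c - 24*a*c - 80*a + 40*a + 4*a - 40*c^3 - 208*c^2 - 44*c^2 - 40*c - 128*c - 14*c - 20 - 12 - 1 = 36*a^3 + 393*a^2 - 36*a - 40*c^3 + c^2*(-64*a - 252) + c*(50*a^2 - 264*a - 182) - 33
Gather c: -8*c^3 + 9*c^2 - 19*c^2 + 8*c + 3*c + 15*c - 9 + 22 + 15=-8*c^3 - 10*c^2 + 26*c + 28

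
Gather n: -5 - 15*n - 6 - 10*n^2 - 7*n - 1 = -10*n^2 - 22*n - 12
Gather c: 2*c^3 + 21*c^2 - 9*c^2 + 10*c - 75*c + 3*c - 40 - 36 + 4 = 2*c^3 + 12*c^2 - 62*c - 72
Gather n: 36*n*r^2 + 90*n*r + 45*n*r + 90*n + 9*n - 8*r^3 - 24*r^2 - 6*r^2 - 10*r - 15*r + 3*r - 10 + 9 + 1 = n*(36*r^2 + 135*r + 99) - 8*r^3 - 30*r^2 - 22*r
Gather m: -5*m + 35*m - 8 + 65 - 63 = 30*m - 6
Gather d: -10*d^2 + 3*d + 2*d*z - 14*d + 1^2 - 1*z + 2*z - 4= -10*d^2 + d*(2*z - 11) + z - 3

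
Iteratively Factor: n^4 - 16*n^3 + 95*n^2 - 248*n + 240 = (n - 3)*(n^3 - 13*n^2 + 56*n - 80) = (n - 4)*(n - 3)*(n^2 - 9*n + 20) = (n - 4)^2*(n - 3)*(n - 5)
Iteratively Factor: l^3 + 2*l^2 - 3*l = (l)*(l^2 + 2*l - 3) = l*(l + 3)*(l - 1)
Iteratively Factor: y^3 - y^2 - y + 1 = (y - 1)*(y^2 - 1) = (y - 1)^2*(y + 1)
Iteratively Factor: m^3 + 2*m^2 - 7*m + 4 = (m + 4)*(m^2 - 2*m + 1) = (m - 1)*(m + 4)*(m - 1)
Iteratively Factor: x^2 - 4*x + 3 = (x - 3)*(x - 1)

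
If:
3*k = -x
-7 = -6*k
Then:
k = 7/6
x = -7/2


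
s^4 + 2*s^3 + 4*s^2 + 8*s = s*(s + 2)*(s - 2*I)*(s + 2*I)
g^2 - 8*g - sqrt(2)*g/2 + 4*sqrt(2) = (g - 8)*(g - sqrt(2)/2)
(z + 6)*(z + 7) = z^2 + 13*z + 42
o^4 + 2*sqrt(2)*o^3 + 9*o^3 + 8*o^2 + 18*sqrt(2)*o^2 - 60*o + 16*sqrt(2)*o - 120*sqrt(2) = (o - 2)*(o + 5)*(o + 6)*(o + 2*sqrt(2))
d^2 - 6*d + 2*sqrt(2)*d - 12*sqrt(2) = (d - 6)*(d + 2*sqrt(2))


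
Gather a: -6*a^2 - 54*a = -6*a^2 - 54*a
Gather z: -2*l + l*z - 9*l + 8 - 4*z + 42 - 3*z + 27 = -11*l + z*(l - 7) + 77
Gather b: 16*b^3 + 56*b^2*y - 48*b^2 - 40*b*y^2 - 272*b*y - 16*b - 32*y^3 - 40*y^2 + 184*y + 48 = 16*b^3 + b^2*(56*y - 48) + b*(-40*y^2 - 272*y - 16) - 32*y^3 - 40*y^2 + 184*y + 48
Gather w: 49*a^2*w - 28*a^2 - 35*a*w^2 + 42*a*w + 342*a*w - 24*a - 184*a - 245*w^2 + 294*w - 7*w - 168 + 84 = -28*a^2 - 208*a + w^2*(-35*a - 245) + w*(49*a^2 + 384*a + 287) - 84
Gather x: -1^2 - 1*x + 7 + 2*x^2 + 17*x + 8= 2*x^2 + 16*x + 14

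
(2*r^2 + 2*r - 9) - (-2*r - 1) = 2*r^2 + 4*r - 8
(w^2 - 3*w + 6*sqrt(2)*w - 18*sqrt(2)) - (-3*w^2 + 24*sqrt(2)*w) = 4*w^2 - 18*sqrt(2)*w - 3*w - 18*sqrt(2)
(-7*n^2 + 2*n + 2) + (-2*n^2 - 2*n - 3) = -9*n^2 - 1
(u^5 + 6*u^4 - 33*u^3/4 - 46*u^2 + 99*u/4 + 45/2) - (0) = u^5 + 6*u^4 - 33*u^3/4 - 46*u^2 + 99*u/4 + 45/2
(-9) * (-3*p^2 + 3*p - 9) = 27*p^2 - 27*p + 81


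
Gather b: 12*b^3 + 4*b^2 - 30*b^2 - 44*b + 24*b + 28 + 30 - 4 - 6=12*b^3 - 26*b^2 - 20*b + 48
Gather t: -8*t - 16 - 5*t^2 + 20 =-5*t^2 - 8*t + 4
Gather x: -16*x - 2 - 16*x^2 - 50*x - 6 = -16*x^2 - 66*x - 8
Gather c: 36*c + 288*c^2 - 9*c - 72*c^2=216*c^2 + 27*c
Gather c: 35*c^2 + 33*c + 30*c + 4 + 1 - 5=35*c^2 + 63*c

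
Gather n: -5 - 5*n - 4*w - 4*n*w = n*(-4*w - 5) - 4*w - 5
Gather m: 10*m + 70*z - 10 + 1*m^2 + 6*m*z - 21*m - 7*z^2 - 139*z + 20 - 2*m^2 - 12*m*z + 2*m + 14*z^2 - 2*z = -m^2 + m*(-6*z - 9) + 7*z^2 - 71*z + 10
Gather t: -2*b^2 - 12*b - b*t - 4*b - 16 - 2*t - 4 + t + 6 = -2*b^2 - 16*b + t*(-b - 1) - 14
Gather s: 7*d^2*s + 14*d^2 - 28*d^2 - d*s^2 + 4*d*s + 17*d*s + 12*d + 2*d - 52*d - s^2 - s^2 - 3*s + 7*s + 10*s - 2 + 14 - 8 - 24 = -14*d^2 - 38*d + s^2*(-d - 2) + s*(7*d^2 + 21*d + 14) - 20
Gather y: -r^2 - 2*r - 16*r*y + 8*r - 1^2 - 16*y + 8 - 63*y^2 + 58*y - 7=-r^2 + 6*r - 63*y^2 + y*(42 - 16*r)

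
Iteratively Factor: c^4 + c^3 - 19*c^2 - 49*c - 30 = (c + 1)*(c^3 - 19*c - 30) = (c - 5)*(c + 1)*(c^2 + 5*c + 6) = (c - 5)*(c + 1)*(c + 2)*(c + 3)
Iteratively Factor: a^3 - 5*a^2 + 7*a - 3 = (a - 1)*(a^2 - 4*a + 3) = (a - 1)^2*(a - 3)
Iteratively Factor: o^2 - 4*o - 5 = (o + 1)*(o - 5)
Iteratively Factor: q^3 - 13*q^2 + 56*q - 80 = (q - 4)*(q^2 - 9*q + 20) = (q - 5)*(q - 4)*(q - 4)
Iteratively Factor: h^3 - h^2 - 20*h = (h - 5)*(h^2 + 4*h) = h*(h - 5)*(h + 4)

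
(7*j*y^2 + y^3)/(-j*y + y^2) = y*(7*j + y)/(-j + y)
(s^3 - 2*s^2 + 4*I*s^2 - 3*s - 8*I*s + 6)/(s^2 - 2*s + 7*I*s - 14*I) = (s^2 + 4*I*s - 3)/(s + 7*I)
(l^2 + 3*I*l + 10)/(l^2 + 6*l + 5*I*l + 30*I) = (l - 2*I)/(l + 6)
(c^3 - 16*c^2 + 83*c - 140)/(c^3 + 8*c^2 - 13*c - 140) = (c^2 - 12*c + 35)/(c^2 + 12*c + 35)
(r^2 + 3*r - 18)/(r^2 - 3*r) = (r + 6)/r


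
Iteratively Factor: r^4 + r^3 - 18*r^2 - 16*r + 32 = (r - 1)*(r^3 + 2*r^2 - 16*r - 32) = (r - 1)*(r + 2)*(r^2 - 16) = (r - 1)*(r + 2)*(r + 4)*(r - 4)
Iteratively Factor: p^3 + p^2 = (p)*(p^2 + p) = p*(p + 1)*(p)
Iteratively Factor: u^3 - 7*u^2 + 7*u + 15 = (u + 1)*(u^2 - 8*u + 15) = (u - 5)*(u + 1)*(u - 3)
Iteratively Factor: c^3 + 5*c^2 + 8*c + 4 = (c + 2)*(c^2 + 3*c + 2) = (c + 1)*(c + 2)*(c + 2)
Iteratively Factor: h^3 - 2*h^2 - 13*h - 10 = (h + 2)*(h^2 - 4*h - 5) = (h - 5)*(h + 2)*(h + 1)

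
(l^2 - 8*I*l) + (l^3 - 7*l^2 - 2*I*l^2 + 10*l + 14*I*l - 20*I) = l^3 - 6*l^2 - 2*I*l^2 + 10*l + 6*I*l - 20*I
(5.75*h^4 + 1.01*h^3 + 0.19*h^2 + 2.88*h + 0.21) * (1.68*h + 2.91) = 9.66*h^5 + 18.4293*h^4 + 3.2583*h^3 + 5.3913*h^2 + 8.7336*h + 0.6111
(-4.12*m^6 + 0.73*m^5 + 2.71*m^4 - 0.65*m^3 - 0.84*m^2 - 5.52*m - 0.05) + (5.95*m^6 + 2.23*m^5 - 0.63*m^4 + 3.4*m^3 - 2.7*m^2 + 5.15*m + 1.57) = 1.83*m^6 + 2.96*m^5 + 2.08*m^4 + 2.75*m^3 - 3.54*m^2 - 0.369999999999999*m + 1.52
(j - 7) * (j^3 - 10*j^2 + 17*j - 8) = j^4 - 17*j^3 + 87*j^2 - 127*j + 56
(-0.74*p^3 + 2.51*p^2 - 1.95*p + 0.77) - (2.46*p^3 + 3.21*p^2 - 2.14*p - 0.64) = -3.2*p^3 - 0.7*p^2 + 0.19*p + 1.41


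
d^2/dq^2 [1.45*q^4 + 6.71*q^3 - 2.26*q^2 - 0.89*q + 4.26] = 17.4*q^2 + 40.26*q - 4.52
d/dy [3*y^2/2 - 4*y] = 3*y - 4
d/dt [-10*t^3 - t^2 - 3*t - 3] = -30*t^2 - 2*t - 3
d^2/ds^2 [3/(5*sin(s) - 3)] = 15*(-5*sin(s)^2 - 3*sin(s) + 10)/(5*sin(s) - 3)^3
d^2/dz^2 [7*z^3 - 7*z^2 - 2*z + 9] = 42*z - 14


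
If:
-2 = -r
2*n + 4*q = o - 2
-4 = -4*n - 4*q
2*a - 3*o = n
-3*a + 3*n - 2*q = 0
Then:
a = 16/5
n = 58/25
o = 34/25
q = -33/25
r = 2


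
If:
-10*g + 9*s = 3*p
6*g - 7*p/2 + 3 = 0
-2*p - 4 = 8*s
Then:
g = -9/19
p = 6/133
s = -68/133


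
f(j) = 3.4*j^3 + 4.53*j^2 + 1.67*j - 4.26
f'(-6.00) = 314.51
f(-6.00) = -585.60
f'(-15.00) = 2160.77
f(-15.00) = -10485.06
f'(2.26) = 74.24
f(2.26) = 61.90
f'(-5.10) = 220.77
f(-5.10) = -345.97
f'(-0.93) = 2.07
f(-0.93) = -4.63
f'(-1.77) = 17.59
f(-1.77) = -11.88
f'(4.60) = 259.18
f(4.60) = 430.22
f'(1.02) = 21.52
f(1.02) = 5.76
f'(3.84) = 186.87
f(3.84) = 261.47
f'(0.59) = 10.57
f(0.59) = -1.00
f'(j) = 10.2*j^2 + 9.06*j + 1.67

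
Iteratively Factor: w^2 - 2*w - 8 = (w + 2)*(w - 4)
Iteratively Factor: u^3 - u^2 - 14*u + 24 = (u - 2)*(u^2 + u - 12) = (u - 3)*(u - 2)*(u + 4)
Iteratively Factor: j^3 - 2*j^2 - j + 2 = (j - 2)*(j^2 - 1) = (j - 2)*(j - 1)*(j + 1)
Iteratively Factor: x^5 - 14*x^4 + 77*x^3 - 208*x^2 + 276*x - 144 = (x - 3)*(x^4 - 11*x^3 + 44*x^2 - 76*x + 48) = (x - 4)*(x - 3)*(x^3 - 7*x^2 + 16*x - 12) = (x - 4)*(x - 3)*(x - 2)*(x^2 - 5*x + 6) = (x - 4)*(x - 3)^2*(x - 2)*(x - 2)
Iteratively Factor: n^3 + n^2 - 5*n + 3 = (n - 1)*(n^2 + 2*n - 3) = (n - 1)*(n + 3)*(n - 1)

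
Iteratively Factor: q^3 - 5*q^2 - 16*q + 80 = (q + 4)*(q^2 - 9*q + 20) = (q - 5)*(q + 4)*(q - 4)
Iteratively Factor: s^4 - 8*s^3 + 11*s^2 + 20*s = (s + 1)*(s^3 - 9*s^2 + 20*s) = (s - 5)*(s + 1)*(s^2 - 4*s) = s*(s - 5)*(s + 1)*(s - 4)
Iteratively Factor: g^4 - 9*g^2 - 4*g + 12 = (g - 1)*(g^3 + g^2 - 8*g - 12) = (g - 1)*(g + 2)*(g^2 - g - 6) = (g - 1)*(g + 2)^2*(g - 3)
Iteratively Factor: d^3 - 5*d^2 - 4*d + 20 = (d - 5)*(d^2 - 4) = (d - 5)*(d + 2)*(d - 2)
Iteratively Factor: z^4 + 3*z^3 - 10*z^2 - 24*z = (z + 4)*(z^3 - z^2 - 6*z) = (z - 3)*(z + 4)*(z^2 + 2*z) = (z - 3)*(z + 2)*(z + 4)*(z)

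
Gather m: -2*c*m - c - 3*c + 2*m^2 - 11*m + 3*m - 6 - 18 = -4*c + 2*m^2 + m*(-2*c - 8) - 24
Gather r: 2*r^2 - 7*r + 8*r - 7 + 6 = 2*r^2 + r - 1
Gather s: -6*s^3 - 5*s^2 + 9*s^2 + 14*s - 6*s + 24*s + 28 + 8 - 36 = -6*s^3 + 4*s^2 + 32*s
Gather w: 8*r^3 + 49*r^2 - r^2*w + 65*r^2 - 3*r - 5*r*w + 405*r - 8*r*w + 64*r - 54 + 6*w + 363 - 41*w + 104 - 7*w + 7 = 8*r^3 + 114*r^2 + 466*r + w*(-r^2 - 13*r - 42) + 420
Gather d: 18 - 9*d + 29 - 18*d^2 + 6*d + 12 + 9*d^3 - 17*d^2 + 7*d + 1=9*d^3 - 35*d^2 + 4*d + 60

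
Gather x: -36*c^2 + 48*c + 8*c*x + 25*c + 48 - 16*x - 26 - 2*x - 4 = -36*c^2 + 73*c + x*(8*c - 18) + 18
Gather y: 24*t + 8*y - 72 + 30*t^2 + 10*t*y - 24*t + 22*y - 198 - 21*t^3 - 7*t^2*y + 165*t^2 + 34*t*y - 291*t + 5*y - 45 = -21*t^3 + 195*t^2 - 291*t + y*(-7*t^2 + 44*t + 35) - 315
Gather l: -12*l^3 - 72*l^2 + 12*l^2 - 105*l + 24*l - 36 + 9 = -12*l^3 - 60*l^2 - 81*l - 27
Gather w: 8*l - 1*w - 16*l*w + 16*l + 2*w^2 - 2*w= 24*l + 2*w^2 + w*(-16*l - 3)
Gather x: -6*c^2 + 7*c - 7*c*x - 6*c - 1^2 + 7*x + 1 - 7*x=-6*c^2 - 7*c*x + c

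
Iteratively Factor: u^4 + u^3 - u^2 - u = (u + 1)*(u^3 - u) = u*(u + 1)*(u^2 - 1) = u*(u + 1)^2*(u - 1)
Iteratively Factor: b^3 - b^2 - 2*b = (b + 1)*(b^2 - 2*b) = b*(b + 1)*(b - 2)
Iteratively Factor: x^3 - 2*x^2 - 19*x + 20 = (x - 5)*(x^2 + 3*x - 4) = (x - 5)*(x + 4)*(x - 1)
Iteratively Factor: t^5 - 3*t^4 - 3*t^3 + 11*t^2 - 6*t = (t - 3)*(t^4 - 3*t^2 + 2*t) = (t - 3)*(t - 1)*(t^3 + t^2 - 2*t) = t*(t - 3)*(t - 1)*(t^2 + t - 2) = t*(t - 3)*(t - 1)*(t + 2)*(t - 1)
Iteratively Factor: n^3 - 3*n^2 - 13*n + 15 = (n - 1)*(n^2 - 2*n - 15) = (n - 1)*(n + 3)*(n - 5)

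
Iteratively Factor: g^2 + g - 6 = (g + 3)*(g - 2)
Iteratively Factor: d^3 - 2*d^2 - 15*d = (d + 3)*(d^2 - 5*d) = (d - 5)*(d + 3)*(d)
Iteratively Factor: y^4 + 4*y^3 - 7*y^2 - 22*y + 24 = (y - 2)*(y^3 + 6*y^2 + 5*y - 12) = (y - 2)*(y - 1)*(y^2 + 7*y + 12) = (y - 2)*(y - 1)*(y + 3)*(y + 4)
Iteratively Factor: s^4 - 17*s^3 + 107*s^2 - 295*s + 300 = (s - 5)*(s^3 - 12*s^2 + 47*s - 60) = (s - 5)*(s - 3)*(s^2 - 9*s + 20) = (s - 5)*(s - 4)*(s - 3)*(s - 5)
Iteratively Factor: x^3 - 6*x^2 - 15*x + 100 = (x + 4)*(x^2 - 10*x + 25) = (x - 5)*(x + 4)*(x - 5)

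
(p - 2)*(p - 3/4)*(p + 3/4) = p^3 - 2*p^2 - 9*p/16 + 9/8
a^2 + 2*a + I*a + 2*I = (a + 2)*(a + I)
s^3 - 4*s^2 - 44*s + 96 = (s - 8)*(s - 2)*(s + 6)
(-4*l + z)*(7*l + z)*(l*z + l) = -28*l^3*z - 28*l^3 + 3*l^2*z^2 + 3*l^2*z + l*z^3 + l*z^2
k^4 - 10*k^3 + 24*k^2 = k^2*(k - 6)*(k - 4)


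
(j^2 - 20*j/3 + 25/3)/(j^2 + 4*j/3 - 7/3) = (3*j^2 - 20*j + 25)/(3*j^2 + 4*j - 7)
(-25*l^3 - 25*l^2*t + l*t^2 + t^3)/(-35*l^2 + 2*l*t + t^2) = (5*l^2 + 6*l*t + t^2)/(7*l + t)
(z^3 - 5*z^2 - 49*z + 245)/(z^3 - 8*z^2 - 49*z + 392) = (z - 5)/(z - 8)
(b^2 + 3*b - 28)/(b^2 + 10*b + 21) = (b - 4)/(b + 3)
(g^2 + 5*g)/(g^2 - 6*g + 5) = g*(g + 5)/(g^2 - 6*g + 5)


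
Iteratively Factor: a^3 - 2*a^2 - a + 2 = (a + 1)*(a^2 - 3*a + 2) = (a - 1)*(a + 1)*(a - 2)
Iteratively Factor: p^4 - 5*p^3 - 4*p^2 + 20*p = (p - 5)*(p^3 - 4*p) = p*(p - 5)*(p^2 - 4) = p*(p - 5)*(p + 2)*(p - 2)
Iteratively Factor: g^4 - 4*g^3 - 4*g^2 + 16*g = (g + 2)*(g^3 - 6*g^2 + 8*g) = (g - 2)*(g + 2)*(g^2 - 4*g) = (g - 4)*(g - 2)*(g + 2)*(g)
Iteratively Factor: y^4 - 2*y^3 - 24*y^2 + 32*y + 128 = (y - 4)*(y^3 + 2*y^2 - 16*y - 32) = (y - 4)*(y + 2)*(y^2 - 16) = (y - 4)^2*(y + 2)*(y + 4)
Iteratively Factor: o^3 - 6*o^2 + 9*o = (o - 3)*(o^2 - 3*o) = o*(o - 3)*(o - 3)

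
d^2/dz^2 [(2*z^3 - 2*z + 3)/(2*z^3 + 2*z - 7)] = 8*(-12*z^5 + 60*z^4 + 4*z^3 - 54*z^2 + 105*z - 4)/(8*z^9 + 24*z^7 - 84*z^6 + 24*z^5 - 168*z^4 + 302*z^3 - 84*z^2 + 294*z - 343)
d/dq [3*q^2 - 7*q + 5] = 6*q - 7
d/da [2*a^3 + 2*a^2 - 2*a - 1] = 6*a^2 + 4*a - 2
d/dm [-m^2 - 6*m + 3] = -2*m - 6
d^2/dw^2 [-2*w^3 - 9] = -12*w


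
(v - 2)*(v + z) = v^2 + v*z - 2*v - 2*z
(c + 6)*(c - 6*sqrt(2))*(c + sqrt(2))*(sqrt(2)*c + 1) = sqrt(2)*c^4 - 9*c^3 + 6*sqrt(2)*c^3 - 54*c^2 - 17*sqrt(2)*c^2 - 102*sqrt(2)*c - 12*c - 72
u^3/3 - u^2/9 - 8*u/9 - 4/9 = (u/3 + 1/3)*(u - 2)*(u + 2/3)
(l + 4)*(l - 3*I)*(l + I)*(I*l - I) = I*l^4 + 2*l^3 + 3*I*l^3 + 6*l^2 - I*l^2 - 8*l + 9*I*l - 12*I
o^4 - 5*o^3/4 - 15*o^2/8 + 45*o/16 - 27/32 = (o - 3/2)*(o - 3/4)*(o - 1/2)*(o + 3/2)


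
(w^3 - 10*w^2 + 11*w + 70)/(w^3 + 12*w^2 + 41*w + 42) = (w^2 - 12*w + 35)/(w^2 + 10*w + 21)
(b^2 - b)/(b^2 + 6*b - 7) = b/(b + 7)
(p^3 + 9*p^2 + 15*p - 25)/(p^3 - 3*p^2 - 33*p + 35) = (p + 5)/(p - 7)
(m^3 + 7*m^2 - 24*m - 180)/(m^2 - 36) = (m^2 + m - 30)/(m - 6)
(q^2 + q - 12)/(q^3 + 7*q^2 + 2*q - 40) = (q - 3)/(q^2 + 3*q - 10)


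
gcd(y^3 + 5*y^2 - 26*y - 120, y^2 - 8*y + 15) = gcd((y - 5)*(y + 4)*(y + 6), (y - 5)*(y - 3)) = y - 5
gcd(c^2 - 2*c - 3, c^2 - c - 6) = c - 3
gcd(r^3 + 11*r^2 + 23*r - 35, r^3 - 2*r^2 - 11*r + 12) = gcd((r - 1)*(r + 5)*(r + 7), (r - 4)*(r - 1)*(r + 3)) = r - 1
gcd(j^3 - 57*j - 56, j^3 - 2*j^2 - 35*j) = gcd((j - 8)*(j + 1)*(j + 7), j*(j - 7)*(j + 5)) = 1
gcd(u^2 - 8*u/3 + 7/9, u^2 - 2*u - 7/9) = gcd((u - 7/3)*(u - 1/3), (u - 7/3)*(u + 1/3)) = u - 7/3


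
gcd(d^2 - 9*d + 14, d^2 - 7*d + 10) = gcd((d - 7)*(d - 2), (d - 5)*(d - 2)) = d - 2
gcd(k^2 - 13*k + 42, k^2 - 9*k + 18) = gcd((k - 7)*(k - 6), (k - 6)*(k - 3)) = k - 6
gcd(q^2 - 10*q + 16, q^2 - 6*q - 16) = q - 8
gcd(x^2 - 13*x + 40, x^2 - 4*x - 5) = x - 5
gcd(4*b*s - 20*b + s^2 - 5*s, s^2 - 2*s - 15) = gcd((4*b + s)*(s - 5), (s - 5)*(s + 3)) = s - 5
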